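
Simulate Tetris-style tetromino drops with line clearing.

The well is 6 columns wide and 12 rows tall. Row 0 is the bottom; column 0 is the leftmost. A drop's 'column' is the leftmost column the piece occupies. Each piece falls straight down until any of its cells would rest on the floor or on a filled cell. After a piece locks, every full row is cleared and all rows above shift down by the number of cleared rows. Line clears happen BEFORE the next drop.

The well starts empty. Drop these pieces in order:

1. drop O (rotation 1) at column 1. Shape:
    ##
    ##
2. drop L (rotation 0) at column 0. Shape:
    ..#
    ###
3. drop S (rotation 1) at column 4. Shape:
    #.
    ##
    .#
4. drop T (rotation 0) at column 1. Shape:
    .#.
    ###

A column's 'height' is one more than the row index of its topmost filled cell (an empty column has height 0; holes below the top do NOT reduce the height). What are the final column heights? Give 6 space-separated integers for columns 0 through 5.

Drop 1: O rot1 at col 1 lands with bottom-row=0; cleared 0 line(s) (total 0); column heights now [0 2 2 0 0 0], max=2
Drop 2: L rot0 at col 0 lands with bottom-row=2; cleared 0 line(s) (total 0); column heights now [3 3 4 0 0 0], max=4
Drop 3: S rot1 at col 4 lands with bottom-row=0; cleared 0 line(s) (total 0); column heights now [3 3 4 0 3 2], max=4
Drop 4: T rot0 at col 1 lands with bottom-row=4; cleared 0 line(s) (total 0); column heights now [3 5 6 5 3 2], max=6

Answer: 3 5 6 5 3 2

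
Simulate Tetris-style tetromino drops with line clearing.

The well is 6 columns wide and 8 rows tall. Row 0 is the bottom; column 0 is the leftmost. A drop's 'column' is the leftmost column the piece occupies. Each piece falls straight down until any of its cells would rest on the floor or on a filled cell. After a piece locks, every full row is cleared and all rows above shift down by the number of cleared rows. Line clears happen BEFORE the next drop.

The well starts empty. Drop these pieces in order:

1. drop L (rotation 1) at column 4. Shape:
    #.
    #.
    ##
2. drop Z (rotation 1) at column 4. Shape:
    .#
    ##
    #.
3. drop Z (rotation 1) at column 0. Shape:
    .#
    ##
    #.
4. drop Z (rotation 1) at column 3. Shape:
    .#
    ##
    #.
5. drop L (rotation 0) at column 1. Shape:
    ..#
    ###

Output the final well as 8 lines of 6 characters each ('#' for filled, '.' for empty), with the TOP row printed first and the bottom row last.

Answer: ...#..
.####.
...###
...###
....#.
.#..#.
##..#.
#...##

Derivation:
Drop 1: L rot1 at col 4 lands with bottom-row=0; cleared 0 line(s) (total 0); column heights now [0 0 0 0 3 1], max=3
Drop 2: Z rot1 at col 4 lands with bottom-row=3; cleared 0 line(s) (total 0); column heights now [0 0 0 0 5 6], max=6
Drop 3: Z rot1 at col 0 lands with bottom-row=0; cleared 0 line(s) (total 0); column heights now [2 3 0 0 5 6], max=6
Drop 4: Z rot1 at col 3 lands with bottom-row=4; cleared 0 line(s) (total 0); column heights now [2 3 0 6 7 6], max=7
Drop 5: L rot0 at col 1 lands with bottom-row=6; cleared 0 line(s) (total 0); column heights now [2 7 7 8 7 6], max=8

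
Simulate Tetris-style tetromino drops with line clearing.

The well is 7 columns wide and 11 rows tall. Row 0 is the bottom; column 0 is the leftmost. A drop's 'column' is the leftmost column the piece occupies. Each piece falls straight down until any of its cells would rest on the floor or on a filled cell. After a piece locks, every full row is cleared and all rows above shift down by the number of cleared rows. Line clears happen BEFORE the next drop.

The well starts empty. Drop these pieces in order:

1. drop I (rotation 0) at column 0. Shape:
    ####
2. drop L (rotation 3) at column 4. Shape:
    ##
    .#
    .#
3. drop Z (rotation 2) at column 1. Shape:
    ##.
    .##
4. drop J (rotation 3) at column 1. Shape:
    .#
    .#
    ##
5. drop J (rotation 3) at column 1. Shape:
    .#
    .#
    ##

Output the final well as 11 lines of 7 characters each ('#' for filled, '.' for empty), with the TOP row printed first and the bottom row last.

Drop 1: I rot0 at col 0 lands with bottom-row=0; cleared 0 line(s) (total 0); column heights now [1 1 1 1 0 0 0], max=1
Drop 2: L rot3 at col 4 lands with bottom-row=0; cleared 0 line(s) (total 0); column heights now [1 1 1 1 3 3 0], max=3
Drop 3: Z rot2 at col 1 lands with bottom-row=1; cleared 0 line(s) (total 0); column heights now [1 3 3 2 3 3 0], max=3
Drop 4: J rot3 at col 1 lands with bottom-row=3; cleared 0 line(s) (total 0); column heights now [1 4 6 2 3 3 0], max=6
Drop 5: J rot3 at col 1 lands with bottom-row=6; cleared 0 line(s) (total 0); column heights now [1 7 9 2 3 3 0], max=9

Answer: .......
.......
..#....
..#....
.##....
..#....
..#....
.##....
.##.##.
..##.#.
####.#.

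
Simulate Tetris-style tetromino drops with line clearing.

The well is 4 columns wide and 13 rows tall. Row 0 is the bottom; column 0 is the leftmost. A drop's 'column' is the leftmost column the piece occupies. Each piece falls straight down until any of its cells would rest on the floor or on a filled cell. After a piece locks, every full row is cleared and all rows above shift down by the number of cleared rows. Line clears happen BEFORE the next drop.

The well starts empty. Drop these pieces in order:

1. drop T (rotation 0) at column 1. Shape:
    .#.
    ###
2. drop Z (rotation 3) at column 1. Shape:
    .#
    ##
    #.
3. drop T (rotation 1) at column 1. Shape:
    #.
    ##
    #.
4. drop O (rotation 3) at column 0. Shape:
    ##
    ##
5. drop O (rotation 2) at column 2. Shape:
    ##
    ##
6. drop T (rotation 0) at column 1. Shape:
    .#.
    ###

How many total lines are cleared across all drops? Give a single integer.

Drop 1: T rot0 at col 1 lands with bottom-row=0; cleared 0 line(s) (total 0); column heights now [0 1 2 1], max=2
Drop 2: Z rot3 at col 1 lands with bottom-row=1; cleared 0 line(s) (total 0); column heights now [0 3 4 1], max=4
Drop 3: T rot1 at col 1 lands with bottom-row=3; cleared 0 line(s) (total 0); column heights now [0 6 5 1], max=6
Drop 4: O rot3 at col 0 lands with bottom-row=6; cleared 0 line(s) (total 0); column heights now [8 8 5 1], max=8
Drop 5: O rot2 at col 2 lands with bottom-row=5; cleared 1 line(s) (total 1); column heights now [7 7 6 6], max=7
Drop 6: T rot0 at col 1 lands with bottom-row=7; cleared 0 line(s) (total 1); column heights now [7 8 9 8], max=9

Answer: 1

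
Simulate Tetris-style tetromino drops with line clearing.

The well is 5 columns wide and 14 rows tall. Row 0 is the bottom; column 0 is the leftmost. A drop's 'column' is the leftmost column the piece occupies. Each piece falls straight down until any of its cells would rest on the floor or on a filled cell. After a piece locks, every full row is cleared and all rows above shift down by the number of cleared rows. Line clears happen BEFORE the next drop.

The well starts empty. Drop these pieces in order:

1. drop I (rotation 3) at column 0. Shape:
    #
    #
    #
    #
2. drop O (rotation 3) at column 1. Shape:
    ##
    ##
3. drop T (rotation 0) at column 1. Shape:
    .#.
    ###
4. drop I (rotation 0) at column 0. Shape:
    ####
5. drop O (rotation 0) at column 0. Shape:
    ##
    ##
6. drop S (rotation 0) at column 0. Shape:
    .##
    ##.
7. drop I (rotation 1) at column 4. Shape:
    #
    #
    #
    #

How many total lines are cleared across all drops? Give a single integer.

Answer: 1

Derivation:
Drop 1: I rot3 at col 0 lands with bottom-row=0; cleared 0 line(s) (total 0); column heights now [4 0 0 0 0], max=4
Drop 2: O rot3 at col 1 lands with bottom-row=0; cleared 0 line(s) (total 0); column heights now [4 2 2 0 0], max=4
Drop 3: T rot0 at col 1 lands with bottom-row=2; cleared 0 line(s) (total 0); column heights now [4 3 4 3 0], max=4
Drop 4: I rot0 at col 0 lands with bottom-row=4; cleared 0 line(s) (total 0); column heights now [5 5 5 5 0], max=5
Drop 5: O rot0 at col 0 lands with bottom-row=5; cleared 0 line(s) (total 0); column heights now [7 7 5 5 0], max=7
Drop 6: S rot0 at col 0 lands with bottom-row=7; cleared 0 line(s) (total 0); column heights now [8 9 9 5 0], max=9
Drop 7: I rot1 at col 4 lands with bottom-row=0; cleared 1 line(s) (total 1); column heights now [7 8 8 4 3], max=8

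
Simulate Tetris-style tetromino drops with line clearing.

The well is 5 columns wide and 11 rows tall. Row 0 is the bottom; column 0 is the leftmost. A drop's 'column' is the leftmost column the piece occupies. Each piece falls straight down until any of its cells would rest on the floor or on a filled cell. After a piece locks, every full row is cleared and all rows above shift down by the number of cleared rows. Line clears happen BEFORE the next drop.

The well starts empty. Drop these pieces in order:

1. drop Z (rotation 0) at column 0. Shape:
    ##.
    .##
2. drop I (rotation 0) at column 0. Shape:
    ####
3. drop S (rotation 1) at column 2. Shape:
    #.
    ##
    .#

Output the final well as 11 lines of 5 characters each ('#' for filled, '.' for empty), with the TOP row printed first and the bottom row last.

Answer: .....
.....
.....
.....
.....
..#..
..##.
...#.
####.
##...
.##..

Derivation:
Drop 1: Z rot0 at col 0 lands with bottom-row=0; cleared 0 line(s) (total 0); column heights now [2 2 1 0 0], max=2
Drop 2: I rot0 at col 0 lands with bottom-row=2; cleared 0 line(s) (total 0); column heights now [3 3 3 3 0], max=3
Drop 3: S rot1 at col 2 lands with bottom-row=3; cleared 0 line(s) (total 0); column heights now [3 3 6 5 0], max=6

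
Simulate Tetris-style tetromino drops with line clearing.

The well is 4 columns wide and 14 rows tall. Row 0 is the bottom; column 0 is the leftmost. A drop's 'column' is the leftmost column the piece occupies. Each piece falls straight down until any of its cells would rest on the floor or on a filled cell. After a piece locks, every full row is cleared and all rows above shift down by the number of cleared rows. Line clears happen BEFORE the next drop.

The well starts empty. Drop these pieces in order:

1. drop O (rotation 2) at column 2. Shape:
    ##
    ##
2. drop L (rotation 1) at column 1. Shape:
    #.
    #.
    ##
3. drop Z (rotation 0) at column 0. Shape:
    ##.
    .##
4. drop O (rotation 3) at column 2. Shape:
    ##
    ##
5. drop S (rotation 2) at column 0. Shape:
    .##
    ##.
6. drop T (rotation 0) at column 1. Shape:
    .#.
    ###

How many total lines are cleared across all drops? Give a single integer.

Drop 1: O rot2 at col 2 lands with bottom-row=0; cleared 0 line(s) (total 0); column heights now [0 0 2 2], max=2
Drop 2: L rot1 at col 1 lands with bottom-row=2; cleared 0 line(s) (total 0); column heights now [0 5 3 2], max=5
Drop 3: Z rot0 at col 0 lands with bottom-row=5; cleared 0 line(s) (total 0); column heights now [7 7 6 2], max=7
Drop 4: O rot3 at col 2 lands with bottom-row=6; cleared 1 line(s) (total 1); column heights now [0 6 7 7], max=7
Drop 5: S rot2 at col 0 lands with bottom-row=6; cleared 1 line(s) (total 2); column heights now [0 7 7 2], max=7
Drop 6: T rot0 at col 1 lands with bottom-row=7; cleared 0 line(s) (total 2); column heights now [0 8 9 8], max=9

Answer: 2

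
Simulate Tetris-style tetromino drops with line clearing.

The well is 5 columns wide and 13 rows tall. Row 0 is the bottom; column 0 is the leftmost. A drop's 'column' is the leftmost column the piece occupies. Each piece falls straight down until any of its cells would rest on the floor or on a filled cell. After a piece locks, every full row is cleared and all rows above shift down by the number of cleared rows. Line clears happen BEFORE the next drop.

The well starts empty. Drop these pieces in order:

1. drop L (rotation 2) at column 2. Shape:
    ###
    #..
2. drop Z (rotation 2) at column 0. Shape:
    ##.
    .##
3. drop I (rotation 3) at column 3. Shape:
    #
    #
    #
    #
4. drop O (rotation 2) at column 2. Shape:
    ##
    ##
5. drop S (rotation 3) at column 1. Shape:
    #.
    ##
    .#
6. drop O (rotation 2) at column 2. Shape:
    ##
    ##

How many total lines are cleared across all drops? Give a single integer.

Drop 1: L rot2 at col 2 lands with bottom-row=0; cleared 0 line(s) (total 0); column heights now [0 0 2 2 2], max=2
Drop 2: Z rot2 at col 0 lands with bottom-row=2; cleared 0 line(s) (total 0); column heights now [4 4 3 2 2], max=4
Drop 3: I rot3 at col 3 lands with bottom-row=2; cleared 0 line(s) (total 0); column heights now [4 4 3 6 2], max=6
Drop 4: O rot2 at col 2 lands with bottom-row=6; cleared 0 line(s) (total 0); column heights now [4 4 8 8 2], max=8
Drop 5: S rot3 at col 1 lands with bottom-row=8; cleared 0 line(s) (total 0); column heights now [4 11 10 8 2], max=11
Drop 6: O rot2 at col 2 lands with bottom-row=10; cleared 0 line(s) (total 0); column heights now [4 11 12 12 2], max=12

Answer: 0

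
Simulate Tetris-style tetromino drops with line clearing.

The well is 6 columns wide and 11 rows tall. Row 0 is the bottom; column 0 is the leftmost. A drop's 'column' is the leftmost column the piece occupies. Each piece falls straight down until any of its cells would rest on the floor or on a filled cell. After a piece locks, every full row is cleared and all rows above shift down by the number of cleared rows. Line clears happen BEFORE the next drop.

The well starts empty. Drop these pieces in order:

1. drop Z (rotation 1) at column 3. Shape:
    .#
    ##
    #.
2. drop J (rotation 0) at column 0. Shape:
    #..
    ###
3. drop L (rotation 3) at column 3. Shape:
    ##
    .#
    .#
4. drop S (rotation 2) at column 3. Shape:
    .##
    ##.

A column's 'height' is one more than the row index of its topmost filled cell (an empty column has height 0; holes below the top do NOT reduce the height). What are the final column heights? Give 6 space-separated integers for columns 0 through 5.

Answer: 2 1 1 7 8 8

Derivation:
Drop 1: Z rot1 at col 3 lands with bottom-row=0; cleared 0 line(s) (total 0); column heights now [0 0 0 2 3 0], max=3
Drop 2: J rot0 at col 0 lands with bottom-row=0; cleared 0 line(s) (total 0); column heights now [2 1 1 2 3 0], max=3
Drop 3: L rot3 at col 3 lands with bottom-row=3; cleared 0 line(s) (total 0); column heights now [2 1 1 6 6 0], max=6
Drop 4: S rot2 at col 3 lands with bottom-row=6; cleared 0 line(s) (total 0); column heights now [2 1 1 7 8 8], max=8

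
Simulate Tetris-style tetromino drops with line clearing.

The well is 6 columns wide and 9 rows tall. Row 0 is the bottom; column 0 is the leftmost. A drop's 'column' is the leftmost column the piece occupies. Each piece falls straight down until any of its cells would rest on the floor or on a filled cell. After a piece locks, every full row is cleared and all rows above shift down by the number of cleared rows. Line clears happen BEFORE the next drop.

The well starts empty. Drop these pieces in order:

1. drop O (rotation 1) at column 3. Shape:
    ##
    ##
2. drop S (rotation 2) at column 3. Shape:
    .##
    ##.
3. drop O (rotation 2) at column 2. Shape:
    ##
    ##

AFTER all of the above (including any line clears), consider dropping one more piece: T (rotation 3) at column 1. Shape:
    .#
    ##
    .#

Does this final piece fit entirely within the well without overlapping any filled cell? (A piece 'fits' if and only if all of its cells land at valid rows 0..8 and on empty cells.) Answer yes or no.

Drop 1: O rot1 at col 3 lands with bottom-row=0; cleared 0 line(s) (total 0); column heights now [0 0 0 2 2 0], max=2
Drop 2: S rot2 at col 3 lands with bottom-row=2; cleared 0 line(s) (total 0); column heights now [0 0 0 3 4 4], max=4
Drop 3: O rot2 at col 2 lands with bottom-row=3; cleared 0 line(s) (total 0); column heights now [0 0 5 5 4 4], max=5
Test piece T rot3 at col 1 (width 2): heights before test = [0 0 5 5 4 4]; fits = True

Answer: yes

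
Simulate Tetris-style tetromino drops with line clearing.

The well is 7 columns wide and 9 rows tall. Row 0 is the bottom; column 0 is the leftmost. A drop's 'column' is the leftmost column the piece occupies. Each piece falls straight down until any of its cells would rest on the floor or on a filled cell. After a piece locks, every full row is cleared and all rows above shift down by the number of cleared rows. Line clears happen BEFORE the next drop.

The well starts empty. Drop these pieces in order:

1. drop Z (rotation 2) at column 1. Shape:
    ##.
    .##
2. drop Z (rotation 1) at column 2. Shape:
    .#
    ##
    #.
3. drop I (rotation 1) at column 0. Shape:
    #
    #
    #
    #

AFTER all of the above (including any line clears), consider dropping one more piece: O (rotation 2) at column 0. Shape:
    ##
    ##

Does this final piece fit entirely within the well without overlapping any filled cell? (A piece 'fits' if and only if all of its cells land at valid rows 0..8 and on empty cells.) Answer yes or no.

Answer: yes

Derivation:
Drop 1: Z rot2 at col 1 lands with bottom-row=0; cleared 0 line(s) (total 0); column heights now [0 2 2 1 0 0 0], max=2
Drop 2: Z rot1 at col 2 lands with bottom-row=2; cleared 0 line(s) (total 0); column heights now [0 2 4 5 0 0 0], max=5
Drop 3: I rot1 at col 0 lands with bottom-row=0; cleared 0 line(s) (total 0); column heights now [4 2 4 5 0 0 0], max=5
Test piece O rot2 at col 0 (width 2): heights before test = [4 2 4 5 0 0 0]; fits = True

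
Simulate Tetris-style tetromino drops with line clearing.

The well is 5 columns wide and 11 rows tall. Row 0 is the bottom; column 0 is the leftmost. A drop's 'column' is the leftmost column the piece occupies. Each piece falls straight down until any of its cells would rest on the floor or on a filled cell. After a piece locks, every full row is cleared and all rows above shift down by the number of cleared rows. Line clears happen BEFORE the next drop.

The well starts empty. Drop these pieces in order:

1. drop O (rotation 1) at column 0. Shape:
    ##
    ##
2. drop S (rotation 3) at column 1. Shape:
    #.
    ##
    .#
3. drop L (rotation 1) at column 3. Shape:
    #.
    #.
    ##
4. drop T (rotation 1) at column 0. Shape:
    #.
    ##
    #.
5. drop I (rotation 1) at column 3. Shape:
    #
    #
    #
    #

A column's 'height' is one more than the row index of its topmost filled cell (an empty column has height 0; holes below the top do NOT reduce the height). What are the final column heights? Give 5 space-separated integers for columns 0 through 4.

Drop 1: O rot1 at col 0 lands with bottom-row=0; cleared 0 line(s) (total 0); column heights now [2 2 0 0 0], max=2
Drop 2: S rot3 at col 1 lands with bottom-row=1; cleared 0 line(s) (total 0); column heights now [2 4 3 0 0], max=4
Drop 3: L rot1 at col 3 lands with bottom-row=0; cleared 0 line(s) (total 0); column heights now [2 4 3 3 1], max=4
Drop 4: T rot1 at col 0 lands with bottom-row=3; cleared 0 line(s) (total 0); column heights now [6 5 3 3 1], max=6
Drop 5: I rot1 at col 3 lands with bottom-row=3; cleared 0 line(s) (total 0); column heights now [6 5 3 7 1], max=7

Answer: 6 5 3 7 1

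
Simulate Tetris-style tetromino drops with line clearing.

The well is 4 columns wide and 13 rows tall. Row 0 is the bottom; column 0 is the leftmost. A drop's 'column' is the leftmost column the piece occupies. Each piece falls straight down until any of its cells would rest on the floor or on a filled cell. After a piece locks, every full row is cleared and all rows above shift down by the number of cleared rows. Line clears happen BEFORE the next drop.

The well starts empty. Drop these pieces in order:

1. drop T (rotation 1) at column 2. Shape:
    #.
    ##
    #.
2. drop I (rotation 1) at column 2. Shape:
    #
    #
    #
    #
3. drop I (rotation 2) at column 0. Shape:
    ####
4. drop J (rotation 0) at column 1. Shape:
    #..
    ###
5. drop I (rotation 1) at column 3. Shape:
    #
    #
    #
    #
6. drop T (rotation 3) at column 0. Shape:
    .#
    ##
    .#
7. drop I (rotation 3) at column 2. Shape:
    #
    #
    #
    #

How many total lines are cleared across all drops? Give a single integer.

Drop 1: T rot1 at col 2 lands with bottom-row=0; cleared 0 line(s) (total 0); column heights now [0 0 3 2], max=3
Drop 2: I rot1 at col 2 lands with bottom-row=3; cleared 0 line(s) (total 0); column heights now [0 0 7 2], max=7
Drop 3: I rot2 at col 0 lands with bottom-row=7; cleared 1 line(s) (total 1); column heights now [0 0 7 2], max=7
Drop 4: J rot0 at col 1 lands with bottom-row=7; cleared 0 line(s) (total 1); column heights now [0 9 8 8], max=9
Drop 5: I rot1 at col 3 lands with bottom-row=8; cleared 0 line(s) (total 1); column heights now [0 9 8 12], max=12
Drop 6: T rot3 at col 0 lands with bottom-row=9; cleared 0 line(s) (total 1); column heights now [11 12 8 12], max=12
Drop 7: I rot3 at col 2 lands with bottom-row=8; cleared 1 line(s) (total 2); column heights now [0 11 11 11], max=11

Answer: 2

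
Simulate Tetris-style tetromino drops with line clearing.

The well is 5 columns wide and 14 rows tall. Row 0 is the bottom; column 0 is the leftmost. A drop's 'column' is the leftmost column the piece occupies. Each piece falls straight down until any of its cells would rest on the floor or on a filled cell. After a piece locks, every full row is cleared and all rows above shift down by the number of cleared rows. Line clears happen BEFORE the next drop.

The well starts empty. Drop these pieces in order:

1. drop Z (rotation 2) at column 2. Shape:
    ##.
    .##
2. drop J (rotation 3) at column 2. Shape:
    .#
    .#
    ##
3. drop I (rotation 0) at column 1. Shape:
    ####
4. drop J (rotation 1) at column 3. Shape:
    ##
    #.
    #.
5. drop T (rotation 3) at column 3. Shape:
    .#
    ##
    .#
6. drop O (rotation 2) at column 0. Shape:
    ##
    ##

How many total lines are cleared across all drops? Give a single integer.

Drop 1: Z rot2 at col 2 lands with bottom-row=0; cleared 0 line(s) (total 0); column heights now [0 0 2 2 1], max=2
Drop 2: J rot3 at col 2 lands with bottom-row=2; cleared 0 line(s) (total 0); column heights now [0 0 3 5 1], max=5
Drop 3: I rot0 at col 1 lands with bottom-row=5; cleared 0 line(s) (total 0); column heights now [0 6 6 6 6], max=6
Drop 4: J rot1 at col 3 lands with bottom-row=6; cleared 0 line(s) (total 0); column heights now [0 6 6 9 9], max=9
Drop 5: T rot3 at col 3 lands with bottom-row=9; cleared 0 line(s) (total 0); column heights now [0 6 6 11 12], max=12
Drop 6: O rot2 at col 0 lands with bottom-row=6; cleared 0 line(s) (total 0); column heights now [8 8 6 11 12], max=12

Answer: 0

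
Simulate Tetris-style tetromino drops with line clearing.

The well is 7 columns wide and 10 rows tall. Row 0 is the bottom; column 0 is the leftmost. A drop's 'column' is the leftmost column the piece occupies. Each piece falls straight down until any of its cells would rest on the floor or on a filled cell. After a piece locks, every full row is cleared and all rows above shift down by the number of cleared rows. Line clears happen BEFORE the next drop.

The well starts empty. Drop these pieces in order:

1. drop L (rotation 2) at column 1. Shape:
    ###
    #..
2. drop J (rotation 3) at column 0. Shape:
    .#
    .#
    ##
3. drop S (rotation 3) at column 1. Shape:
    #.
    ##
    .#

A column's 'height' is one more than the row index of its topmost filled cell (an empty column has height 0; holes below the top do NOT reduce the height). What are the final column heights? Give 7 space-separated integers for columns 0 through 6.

Answer: 3 7 6 2 0 0 0

Derivation:
Drop 1: L rot2 at col 1 lands with bottom-row=0; cleared 0 line(s) (total 0); column heights now [0 2 2 2 0 0 0], max=2
Drop 2: J rot3 at col 0 lands with bottom-row=2; cleared 0 line(s) (total 0); column heights now [3 5 2 2 0 0 0], max=5
Drop 3: S rot3 at col 1 lands with bottom-row=4; cleared 0 line(s) (total 0); column heights now [3 7 6 2 0 0 0], max=7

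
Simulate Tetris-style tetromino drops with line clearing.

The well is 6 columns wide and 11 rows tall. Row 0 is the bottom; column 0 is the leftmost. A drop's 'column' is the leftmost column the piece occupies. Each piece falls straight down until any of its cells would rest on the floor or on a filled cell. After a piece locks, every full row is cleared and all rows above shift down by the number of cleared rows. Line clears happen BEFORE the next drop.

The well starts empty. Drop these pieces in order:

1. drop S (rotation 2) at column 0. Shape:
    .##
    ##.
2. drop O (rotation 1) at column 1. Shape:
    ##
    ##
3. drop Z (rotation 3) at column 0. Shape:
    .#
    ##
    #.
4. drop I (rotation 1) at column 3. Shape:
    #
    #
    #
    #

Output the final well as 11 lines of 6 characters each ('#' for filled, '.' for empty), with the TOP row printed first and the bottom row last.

Answer: ......
......
......
......
......
.#....
##....
####..
.###..
.###..
##.#..

Derivation:
Drop 1: S rot2 at col 0 lands with bottom-row=0; cleared 0 line(s) (total 0); column heights now [1 2 2 0 0 0], max=2
Drop 2: O rot1 at col 1 lands with bottom-row=2; cleared 0 line(s) (total 0); column heights now [1 4 4 0 0 0], max=4
Drop 3: Z rot3 at col 0 lands with bottom-row=3; cleared 0 line(s) (total 0); column heights now [5 6 4 0 0 0], max=6
Drop 4: I rot1 at col 3 lands with bottom-row=0; cleared 0 line(s) (total 0); column heights now [5 6 4 4 0 0], max=6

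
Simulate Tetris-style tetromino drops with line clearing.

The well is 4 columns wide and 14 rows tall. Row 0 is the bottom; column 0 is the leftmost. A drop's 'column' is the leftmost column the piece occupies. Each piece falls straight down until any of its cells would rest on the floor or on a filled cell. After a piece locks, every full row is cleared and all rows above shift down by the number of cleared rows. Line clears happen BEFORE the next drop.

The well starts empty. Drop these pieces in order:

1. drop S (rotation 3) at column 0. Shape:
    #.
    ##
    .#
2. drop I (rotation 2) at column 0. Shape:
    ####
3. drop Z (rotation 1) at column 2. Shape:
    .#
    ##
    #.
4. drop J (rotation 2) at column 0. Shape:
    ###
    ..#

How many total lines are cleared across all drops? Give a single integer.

Drop 1: S rot3 at col 0 lands with bottom-row=0; cleared 0 line(s) (total 0); column heights now [3 2 0 0], max=3
Drop 2: I rot2 at col 0 lands with bottom-row=3; cleared 1 line(s) (total 1); column heights now [3 2 0 0], max=3
Drop 3: Z rot1 at col 2 lands with bottom-row=0; cleared 1 line(s) (total 2); column heights now [2 1 1 2], max=2
Drop 4: J rot2 at col 0 lands with bottom-row=1; cleared 0 line(s) (total 2); column heights now [3 3 3 2], max=3

Answer: 2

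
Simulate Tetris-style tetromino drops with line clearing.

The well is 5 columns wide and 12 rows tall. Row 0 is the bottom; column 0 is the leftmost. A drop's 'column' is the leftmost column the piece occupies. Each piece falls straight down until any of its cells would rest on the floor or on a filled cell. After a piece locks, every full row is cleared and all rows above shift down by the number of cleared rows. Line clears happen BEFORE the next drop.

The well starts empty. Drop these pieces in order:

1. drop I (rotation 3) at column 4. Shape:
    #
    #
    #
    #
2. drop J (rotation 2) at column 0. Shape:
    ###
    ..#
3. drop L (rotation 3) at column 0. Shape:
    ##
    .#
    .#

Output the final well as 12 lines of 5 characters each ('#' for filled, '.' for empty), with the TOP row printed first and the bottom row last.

Drop 1: I rot3 at col 4 lands with bottom-row=0; cleared 0 line(s) (total 0); column heights now [0 0 0 0 4], max=4
Drop 2: J rot2 at col 0 lands with bottom-row=0; cleared 0 line(s) (total 0); column heights now [2 2 2 0 4], max=4
Drop 3: L rot3 at col 0 lands with bottom-row=2; cleared 0 line(s) (total 0); column heights now [5 5 2 0 4], max=5

Answer: .....
.....
.....
.....
.....
.....
.....
##...
.#..#
.#..#
###.#
..#.#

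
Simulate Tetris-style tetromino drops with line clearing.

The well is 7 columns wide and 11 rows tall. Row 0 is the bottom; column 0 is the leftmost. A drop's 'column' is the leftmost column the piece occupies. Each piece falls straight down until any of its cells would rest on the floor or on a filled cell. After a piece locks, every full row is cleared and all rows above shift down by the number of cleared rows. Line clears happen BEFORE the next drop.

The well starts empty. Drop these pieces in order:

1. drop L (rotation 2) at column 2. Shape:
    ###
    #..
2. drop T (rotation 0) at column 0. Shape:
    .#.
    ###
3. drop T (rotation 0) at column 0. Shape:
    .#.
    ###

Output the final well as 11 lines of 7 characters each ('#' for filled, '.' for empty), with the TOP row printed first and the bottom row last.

Drop 1: L rot2 at col 2 lands with bottom-row=0; cleared 0 line(s) (total 0); column heights now [0 0 2 2 2 0 0], max=2
Drop 2: T rot0 at col 0 lands with bottom-row=2; cleared 0 line(s) (total 0); column heights now [3 4 3 2 2 0 0], max=4
Drop 3: T rot0 at col 0 lands with bottom-row=4; cleared 0 line(s) (total 0); column heights now [5 6 5 2 2 0 0], max=6

Answer: .......
.......
.......
.......
.......
.#.....
###....
.#.....
###....
..###..
..#....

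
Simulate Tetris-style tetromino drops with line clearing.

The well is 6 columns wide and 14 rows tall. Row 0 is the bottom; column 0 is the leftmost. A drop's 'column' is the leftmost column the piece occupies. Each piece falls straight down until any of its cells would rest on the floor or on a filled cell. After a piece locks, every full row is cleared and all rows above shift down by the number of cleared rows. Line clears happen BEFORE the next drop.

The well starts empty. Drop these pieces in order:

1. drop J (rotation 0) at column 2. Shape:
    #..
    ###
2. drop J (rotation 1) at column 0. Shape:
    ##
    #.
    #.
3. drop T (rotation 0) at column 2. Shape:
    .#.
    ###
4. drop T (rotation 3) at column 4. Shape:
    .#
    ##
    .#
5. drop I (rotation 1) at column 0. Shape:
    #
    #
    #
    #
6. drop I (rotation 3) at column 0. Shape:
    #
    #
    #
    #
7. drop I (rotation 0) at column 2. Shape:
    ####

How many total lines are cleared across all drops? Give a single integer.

Answer: 1

Derivation:
Drop 1: J rot0 at col 2 lands with bottom-row=0; cleared 0 line(s) (total 0); column heights now [0 0 2 1 1 0], max=2
Drop 2: J rot1 at col 0 lands with bottom-row=0; cleared 0 line(s) (total 0); column heights now [3 3 2 1 1 0], max=3
Drop 3: T rot0 at col 2 lands with bottom-row=2; cleared 0 line(s) (total 0); column heights now [3 3 3 4 3 0], max=4
Drop 4: T rot3 at col 4 lands with bottom-row=2; cleared 1 line(s) (total 1); column heights now [2 0 2 3 3 4], max=4
Drop 5: I rot1 at col 0 lands with bottom-row=2; cleared 0 line(s) (total 1); column heights now [6 0 2 3 3 4], max=6
Drop 6: I rot3 at col 0 lands with bottom-row=6; cleared 0 line(s) (total 1); column heights now [10 0 2 3 3 4], max=10
Drop 7: I rot0 at col 2 lands with bottom-row=4; cleared 0 line(s) (total 1); column heights now [10 0 5 5 5 5], max=10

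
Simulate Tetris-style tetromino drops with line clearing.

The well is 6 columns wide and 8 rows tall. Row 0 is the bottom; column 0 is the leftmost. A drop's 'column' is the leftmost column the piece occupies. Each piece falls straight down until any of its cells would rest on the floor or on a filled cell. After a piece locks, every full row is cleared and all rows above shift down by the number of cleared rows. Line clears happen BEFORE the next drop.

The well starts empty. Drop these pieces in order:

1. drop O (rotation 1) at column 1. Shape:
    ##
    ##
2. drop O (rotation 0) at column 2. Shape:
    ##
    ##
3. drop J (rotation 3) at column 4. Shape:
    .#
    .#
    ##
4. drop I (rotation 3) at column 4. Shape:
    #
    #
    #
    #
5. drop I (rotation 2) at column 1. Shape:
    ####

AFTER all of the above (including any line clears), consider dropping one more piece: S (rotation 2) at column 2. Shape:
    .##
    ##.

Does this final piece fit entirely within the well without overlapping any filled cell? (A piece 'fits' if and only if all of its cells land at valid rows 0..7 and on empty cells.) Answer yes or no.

Answer: yes

Derivation:
Drop 1: O rot1 at col 1 lands with bottom-row=0; cleared 0 line(s) (total 0); column heights now [0 2 2 0 0 0], max=2
Drop 2: O rot0 at col 2 lands with bottom-row=2; cleared 0 line(s) (total 0); column heights now [0 2 4 4 0 0], max=4
Drop 3: J rot3 at col 4 lands with bottom-row=0; cleared 0 line(s) (total 0); column heights now [0 2 4 4 1 3], max=4
Drop 4: I rot3 at col 4 lands with bottom-row=1; cleared 0 line(s) (total 0); column heights now [0 2 4 4 5 3], max=5
Drop 5: I rot2 at col 1 lands with bottom-row=5; cleared 0 line(s) (total 0); column heights now [0 6 6 6 6 3], max=6
Test piece S rot2 at col 2 (width 3): heights before test = [0 6 6 6 6 3]; fits = True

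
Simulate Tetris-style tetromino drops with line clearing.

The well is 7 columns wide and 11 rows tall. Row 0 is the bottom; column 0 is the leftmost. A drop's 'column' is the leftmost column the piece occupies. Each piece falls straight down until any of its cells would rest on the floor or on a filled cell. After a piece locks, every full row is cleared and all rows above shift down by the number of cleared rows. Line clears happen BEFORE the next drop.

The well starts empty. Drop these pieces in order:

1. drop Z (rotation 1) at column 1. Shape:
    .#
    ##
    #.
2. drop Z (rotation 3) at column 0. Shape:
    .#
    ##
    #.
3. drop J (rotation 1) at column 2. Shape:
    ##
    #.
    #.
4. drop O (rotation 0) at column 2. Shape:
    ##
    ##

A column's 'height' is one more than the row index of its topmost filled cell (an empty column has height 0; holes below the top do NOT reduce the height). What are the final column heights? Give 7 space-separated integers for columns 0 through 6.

Answer: 3 4 8 8 0 0 0

Derivation:
Drop 1: Z rot1 at col 1 lands with bottom-row=0; cleared 0 line(s) (total 0); column heights now [0 2 3 0 0 0 0], max=3
Drop 2: Z rot3 at col 0 lands with bottom-row=1; cleared 0 line(s) (total 0); column heights now [3 4 3 0 0 0 0], max=4
Drop 3: J rot1 at col 2 lands with bottom-row=3; cleared 0 line(s) (total 0); column heights now [3 4 6 6 0 0 0], max=6
Drop 4: O rot0 at col 2 lands with bottom-row=6; cleared 0 line(s) (total 0); column heights now [3 4 8 8 0 0 0], max=8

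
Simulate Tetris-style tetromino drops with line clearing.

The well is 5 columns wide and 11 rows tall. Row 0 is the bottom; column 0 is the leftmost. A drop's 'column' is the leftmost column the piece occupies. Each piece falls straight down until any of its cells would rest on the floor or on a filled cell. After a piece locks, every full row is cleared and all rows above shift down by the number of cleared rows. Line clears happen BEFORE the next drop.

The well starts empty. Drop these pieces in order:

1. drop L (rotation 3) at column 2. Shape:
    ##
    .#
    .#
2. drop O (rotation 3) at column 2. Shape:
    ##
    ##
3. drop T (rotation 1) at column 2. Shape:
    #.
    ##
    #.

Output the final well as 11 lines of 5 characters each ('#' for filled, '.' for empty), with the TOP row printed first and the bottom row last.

Answer: .....
.....
.....
..#..
..##.
..#..
..##.
..##.
..##.
...#.
...#.

Derivation:
Drop 1: L rot3 at col 2 lands with bottom-row=0; cleared 0 line(s) (total 0); column heights now [0 0 3 3 0], max=3
Drop 2: O rot3 at col 2 lands with bottom-row=3; cleared 0 line(s) (total 0); column heights now [0 0 5 5 0], max=5
Drop 3: T rot1 at col 2 lands with bottom-row=5; cleared 0 line(s) (total 0); column heights now [0 0 8 7 0], max=8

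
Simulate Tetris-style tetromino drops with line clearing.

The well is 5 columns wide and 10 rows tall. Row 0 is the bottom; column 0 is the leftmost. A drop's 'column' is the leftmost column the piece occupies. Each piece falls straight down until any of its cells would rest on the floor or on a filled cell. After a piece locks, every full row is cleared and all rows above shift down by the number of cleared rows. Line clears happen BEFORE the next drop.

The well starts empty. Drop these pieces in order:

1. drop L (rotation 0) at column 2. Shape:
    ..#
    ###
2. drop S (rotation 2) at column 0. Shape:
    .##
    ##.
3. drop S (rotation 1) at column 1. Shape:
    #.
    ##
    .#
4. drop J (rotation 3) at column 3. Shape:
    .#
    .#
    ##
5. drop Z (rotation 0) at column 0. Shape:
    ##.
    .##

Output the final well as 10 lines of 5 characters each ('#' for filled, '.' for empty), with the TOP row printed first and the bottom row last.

Answer: .....
.....
.....
.....
##...
.##..
.#..#
.##.#
..###
.##.#

Derivation:
Drop 1: L rot0 at col 2 lands with bottom-row=0; cleared 0 line(s) (total 0); column heights now [0 0 1 1 2], max=2
Drop 2: S rot2 at col 0 lands with bottom-row=0; cleared 1 line(s) (total 1); column heights now [0 1 1 0 1], max=1
Drop 3: S rot1 at col 1 lands with bottom-row=1; cleared 0 line(s) (total 1); column heights now [0 4 3 0 1], max=4
Drop 4: J rot3 at col 3 lands with bottom-row=1; cleared 0 line(s) (total 1); column heights now [0 4 3 2 4], max=4
Drop 5: Z rot0 at col 0 lands with bottom-row=4; cleared 0 line(s) (total 1); column heights now [6 6 5 2 4], max=6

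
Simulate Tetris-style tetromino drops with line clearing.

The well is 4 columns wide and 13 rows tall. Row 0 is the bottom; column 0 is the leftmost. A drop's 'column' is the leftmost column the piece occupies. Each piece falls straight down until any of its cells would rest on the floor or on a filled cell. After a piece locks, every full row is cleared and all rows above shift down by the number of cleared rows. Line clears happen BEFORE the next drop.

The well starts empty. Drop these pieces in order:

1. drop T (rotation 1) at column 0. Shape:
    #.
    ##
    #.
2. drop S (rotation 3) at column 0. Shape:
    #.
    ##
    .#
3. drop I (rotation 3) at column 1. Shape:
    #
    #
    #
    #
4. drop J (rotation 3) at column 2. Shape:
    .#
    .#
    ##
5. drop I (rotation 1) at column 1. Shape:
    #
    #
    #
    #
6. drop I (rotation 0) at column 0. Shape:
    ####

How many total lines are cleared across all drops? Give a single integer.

Drop 1: T rot1 at col 0 lands with bottom-row=0; cleared 0 line(s) (total 0); column heights now [3 2 0 0], max=3
Drop 2: S rot3 at col 0 lands with bottom-row=2; cleared 0 line(s) (total 0); column heights now [5 4 0 0], max=5
Drop 3: I rot3 at col 1 lands with bottom-row=4; cleared 0 line(s) (total 0); column heights now [5 8 0 0], max=8
Drop 4: J rot3 at col 2 lands with bottom-row=0; cleared 0 line(s) (total 0); column heights now [5 8 1 3], max=8
Drop 5: I rot1 at col 1 lands with bottom-row=8; cleared 0 line(s) (total 0); column heights now [5 12 1 3], max=12
Drop 6: I rot0 at col 0 lands with bottom-row=12; cleared 1 line(s) (total 1); column heights now [5 12 1 3], max=12

Answer: 1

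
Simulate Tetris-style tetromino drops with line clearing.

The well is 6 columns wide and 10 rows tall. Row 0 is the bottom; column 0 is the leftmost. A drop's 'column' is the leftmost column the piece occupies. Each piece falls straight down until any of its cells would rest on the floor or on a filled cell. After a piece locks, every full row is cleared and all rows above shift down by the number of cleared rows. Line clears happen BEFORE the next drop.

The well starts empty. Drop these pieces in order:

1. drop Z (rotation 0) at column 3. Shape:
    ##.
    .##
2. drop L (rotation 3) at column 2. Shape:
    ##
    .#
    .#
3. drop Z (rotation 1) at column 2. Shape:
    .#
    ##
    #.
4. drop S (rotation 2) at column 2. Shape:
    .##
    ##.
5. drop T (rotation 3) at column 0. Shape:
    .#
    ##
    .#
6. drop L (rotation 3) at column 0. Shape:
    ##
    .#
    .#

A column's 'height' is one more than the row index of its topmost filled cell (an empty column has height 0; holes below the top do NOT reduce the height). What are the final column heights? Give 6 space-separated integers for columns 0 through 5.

Answer: 6 6 9 10 10 1

Derivation:
Drop 1: Z rot0 at col 3 lands with bottom-row=0; cleared 0 line(s) (total 0); column heights now [0 0 0 2 2 1], max=2
Drop 2: L rot3 at col 2 lands with bottom-row=2; cleared 0 line(s) (total 0); column heights now [0 0 5 5 2 1], max=5
Drop 3: Z rot1 at col 2 lands with bottom-row=5; cleared 0 line(s) (total 0); column heights now [0 0 7 8 2 1], max=8
Drop 4: S rot2 at col 2 lands with bottom-row=8; cleared 0 line(s) (total 0); column heights now [0 0 9 10 10 1], max=10
Drop 5: T rot3 at col 0 lands with bottom-row=0; cleared 0 line(s) (total 0); column heights now [2 3 9 10 10 1], max=10
Drop 6: L rot3 at col 0 lands with bottom-row=3; cleared 0 line(s) (total 0); column heights now [6 6 9 10 10 1], max=10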